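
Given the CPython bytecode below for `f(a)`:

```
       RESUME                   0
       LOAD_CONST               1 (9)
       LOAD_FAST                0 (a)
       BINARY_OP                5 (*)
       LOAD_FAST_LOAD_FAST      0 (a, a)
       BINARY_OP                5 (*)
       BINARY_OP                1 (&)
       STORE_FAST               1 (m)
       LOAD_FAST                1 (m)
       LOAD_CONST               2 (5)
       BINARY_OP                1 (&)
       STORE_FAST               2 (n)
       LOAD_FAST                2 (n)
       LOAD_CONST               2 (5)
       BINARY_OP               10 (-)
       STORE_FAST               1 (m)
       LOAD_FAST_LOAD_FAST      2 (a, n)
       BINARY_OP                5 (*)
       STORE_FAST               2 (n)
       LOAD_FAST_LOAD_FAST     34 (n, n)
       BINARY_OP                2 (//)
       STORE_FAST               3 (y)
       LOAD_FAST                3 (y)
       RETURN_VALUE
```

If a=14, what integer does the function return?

1

LOAD_CONST → push 9. Stack: [9]
LOAD_FAST a → push 14. Stack: [9, 14]
BINARY_OP * → 9 * 14 = 126. Stack: [126]
LOAD_FAST_LOAD_FAST a,a → push 14,14. Stack: [126, 14, 14]
BINARY_OP * → 14 * 14 = 196. Stack: [126, 196]
BINARY_OP & → 126 & 196 = 68. Stack: [68]
STORE_FAST m → m=68. Stack: []
LOAD_FAST m → push 68. Stack: [68]
LOAD_CONST → push 5. Stack: [68, 5]
BINARY_OP & → 68 & 5 = 4. Stack: [4]
STORE_FAST n → n=4. Stack: []
LOAD_FAST n → push 4. Stack: [4]
LOAD_CONST → push 5. Stack: [4, 5]
BINARY_OP - → 4 - 5 = -1. Stack: [-1]
STORE_FAST m → m=-1. Stack: []
LOAD_FAST_LOAD_FAST a,n → push 14,4. Stack: [14, 4]
BINARY_OP * → 14 * 4 = 56. Stack: [56]
STORE_FAST n → n=56. Stack: []
LOAD_FAST_LOAD_FAST n,n → push 56,56. Stack: [56, 56]
BINARY_OP // → 56 // 56 = 1. Stack: [1]
STORE_FAST y → y=1. Stack: []
LOAD_FAST y → push 1. Stack: [1]
RETURN_VALUE → return 1.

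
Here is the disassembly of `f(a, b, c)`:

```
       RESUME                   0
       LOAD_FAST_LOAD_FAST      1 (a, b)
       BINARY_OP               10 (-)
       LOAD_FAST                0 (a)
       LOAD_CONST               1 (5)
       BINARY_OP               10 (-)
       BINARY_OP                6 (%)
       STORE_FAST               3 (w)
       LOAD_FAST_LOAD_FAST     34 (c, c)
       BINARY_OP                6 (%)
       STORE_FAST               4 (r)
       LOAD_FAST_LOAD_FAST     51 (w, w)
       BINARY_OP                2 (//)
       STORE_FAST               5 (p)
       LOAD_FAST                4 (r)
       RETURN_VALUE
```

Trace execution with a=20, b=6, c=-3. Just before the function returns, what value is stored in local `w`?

14

LOAD_FAST_LOAD_FAST a,b → push 20,6. Stack: [20, 6]
BINARY_OP - → 20 - 6 = 14. Stack: [14]
LOAD_FAST a → push 20. Stack: [14, 20]
LOAD_CONST → push 5. Stack: [14, 20, 5]
BINARY_OP - → 20 - 5 = 15. Stack: [14, 15]
BINARY_OP % → 14 % 15 = 14. Stack: [14]
STORE_FAST w → w=14. Stack: []
LOAD_FAST_LOAD_FAST c,c → push -3,-3. Stack: [-3, -3]
BINARY_OP % → -3 % -3 = 0. Stack: [0]
STORE_FAST r → r=0. Stack: []
LOAD_FAST_LOAD_FAST w,w → push 14,14. Stack: [14, 14]
BINARY_OP // → 14 // 14 = 1. Stack: [1]
STORE_FAST p → p=1. Stack: []
LOAD_FAST r → push 0. Stack: [0]
RETURN_VALUE → return 0.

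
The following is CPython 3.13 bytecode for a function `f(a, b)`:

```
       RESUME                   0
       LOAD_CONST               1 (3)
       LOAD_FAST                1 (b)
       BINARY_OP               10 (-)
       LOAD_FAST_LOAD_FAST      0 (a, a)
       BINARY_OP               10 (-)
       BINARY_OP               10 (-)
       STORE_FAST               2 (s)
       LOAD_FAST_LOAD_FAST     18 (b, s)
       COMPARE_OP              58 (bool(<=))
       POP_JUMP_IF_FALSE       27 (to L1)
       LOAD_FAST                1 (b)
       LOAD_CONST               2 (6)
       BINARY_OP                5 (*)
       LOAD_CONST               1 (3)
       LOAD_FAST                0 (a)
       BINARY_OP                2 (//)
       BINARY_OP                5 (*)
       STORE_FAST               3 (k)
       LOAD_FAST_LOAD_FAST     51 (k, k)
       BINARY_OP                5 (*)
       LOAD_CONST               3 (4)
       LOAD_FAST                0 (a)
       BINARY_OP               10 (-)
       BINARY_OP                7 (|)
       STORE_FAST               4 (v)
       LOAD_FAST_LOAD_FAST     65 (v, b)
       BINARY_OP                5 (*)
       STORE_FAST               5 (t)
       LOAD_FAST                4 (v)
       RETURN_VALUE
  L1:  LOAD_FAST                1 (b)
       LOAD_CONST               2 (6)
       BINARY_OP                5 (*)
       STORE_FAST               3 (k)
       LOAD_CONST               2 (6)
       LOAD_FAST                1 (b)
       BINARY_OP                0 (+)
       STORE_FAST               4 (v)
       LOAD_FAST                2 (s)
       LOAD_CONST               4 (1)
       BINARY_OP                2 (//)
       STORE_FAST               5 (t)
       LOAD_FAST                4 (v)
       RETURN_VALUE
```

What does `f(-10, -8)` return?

LOAD_CONST → push 3. Stack: [3]
LOAD_FAST b → push -8. Stack: [3, -8]
BINARY_OP - → 3 - -8 = 11. Stack: [11]
LOAD_FAST_LOAD_FAST a,a → push -10,-10. Stack: [11, -10, -10]
BINARY_OP - → -10 - -10 = 0. Stack: [11, 0]
BINARY_OP - → 11 - 0 = 11. Stack: [11]
STORE_FAST s → s=11. Stack: []
LOAD_FAST_LOAD_FAST b,s → push -8,11. Stack: [-8, 11]
COMPARE_OP bool(<=) → -8 vs 11 = True. Stack: [True]
POP_JUMP_IF_FALSE → pop True; no jump. Stack: []
LOAD_FAST b → push -8. Stack: [-8]
LOAD_CONST → push 6. Stack: [-8, 6]
BINARY_OP * → -8 * 6 = -48. Stack: [-48]
LOAD_CONST → push 3. Stack: [-48, 3]
LOAD_FAST a → push -10. Stack: [-48, 3, -10]
BINARY_OP // → 3 // -10 = -1. Stack: [-48, -1]
BINARY_OP * → -48 * -1 = 48. Stack: [48]
STORE_FAST k → k=48. Stack: []
LOAD_FAST_LOAD_FAST k,k → push 48,48. Stack: [48, 48]
BINARY_OP * → 48 * 48 = 2304. Stack: [2304]
LOAD_CONST → push 4. Stack: [2304, 4]
LOAD_FAST a → push -10. Stack: [2304, 4, -10]
BINARY_OP - → 4 - -10 = 14. Stack: [2304, 14]
BINARY_OP | → 2304 | 14 = 2318. Stack: [2318]
STORE_FAST v → v=2318. Stack: []
LOAD_FAST_LOAD_FAST v,b → push 2318,-8. Stack: [2318, -8]
BINARY_OP * → 2318 * -8 = -18544. Stack: [-18544]
STORE_FAST t → t=-18544. Stack: []
LOAD_FAST v → push 2318. Stack: [2318]
RETURN_VALUE → return 2318.

2318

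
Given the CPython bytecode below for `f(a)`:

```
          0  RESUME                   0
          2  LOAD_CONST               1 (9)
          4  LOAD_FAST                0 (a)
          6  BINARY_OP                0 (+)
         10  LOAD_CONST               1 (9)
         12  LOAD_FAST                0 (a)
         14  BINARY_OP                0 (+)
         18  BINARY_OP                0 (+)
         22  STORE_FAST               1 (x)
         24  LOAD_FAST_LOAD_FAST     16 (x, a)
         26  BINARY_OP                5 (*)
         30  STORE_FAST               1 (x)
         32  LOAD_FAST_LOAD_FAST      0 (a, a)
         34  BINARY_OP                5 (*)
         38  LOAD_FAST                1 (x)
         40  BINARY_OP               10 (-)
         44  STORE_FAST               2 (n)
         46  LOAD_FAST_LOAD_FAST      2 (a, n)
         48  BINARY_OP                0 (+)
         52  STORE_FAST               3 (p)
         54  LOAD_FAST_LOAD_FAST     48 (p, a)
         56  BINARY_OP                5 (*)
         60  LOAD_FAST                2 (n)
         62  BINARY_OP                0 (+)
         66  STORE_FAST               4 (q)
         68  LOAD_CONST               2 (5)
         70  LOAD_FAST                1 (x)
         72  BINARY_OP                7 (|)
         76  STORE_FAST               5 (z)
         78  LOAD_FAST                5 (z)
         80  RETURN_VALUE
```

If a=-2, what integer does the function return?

-27

LOAD_CONST → push 9. Stack: [9]
LOAD_FAST a → push -2. Stack: [9, -2]
BINARY_OP + → 9 + -2 = 7. Stack: [7]
LOAD_CONST → push 9. Stack: [7, 9]
LOAD_FAST a → push -2. Stack: [7, 9, -2]
BINARY_OP + → 9 + -2 = 7. Stack: [7, 7]
BINARY_OP + → 7 + 7 = 14. Stack: [14]
STORE_FAST x → x=14. Stack: []
LOAD_FAST_LOAD_FAST x,a → push 14,-2. Stack: [14, -2]
BINARY_OP * → 14 * -2 = -28. Stack: [-28]
STORE_FAST x → x=-28. Stack: []
LOAD_FAST_LOAD_FAST a,a → push -2,-2. Stack: [-2, -2]
BINARY_OP * → -2 * -2 = 4. Stack: [4]
LOAD_FAST x → push -28. Stack: [4, -28]
BINARY_OP - → 4 - -28 = 32. Stack: [32]
STORE_FAST n → n=32. Stack: []
LOAD_FAST_LOAD_FAST a,n → push -2,32. Stack: [-2, 32]
BINARY_OP + → -2 + 32 = 30. Stack: [30]
STORE_FAST p → p=30. Stack: []
LOAD_FAST_LOAD_FAST p,a → push 30,-2. Stack: [30, -2]
BINARY_OP * → 30 * -2 = -60. Stack: [-60]
LOAD_FAST n → push 32. Stack: [-60, 32]
BINARY_OP + → -60 + 32 = -28. Stack: [-28]
STORE_FAST q → q=-28. Stack: []
LOAD_CONST → push 5. Stack: [5]
LOAD_FAST x → push -28. Stack: [5, -28]
BINARY_OP | → 5 | -28 = -27. Stack: [-27]
STORE_FAST z → z=-27. Stack: []
LOAD_FAST z → push -27. Stack: [-27]
RETURN_VALUE → return -27.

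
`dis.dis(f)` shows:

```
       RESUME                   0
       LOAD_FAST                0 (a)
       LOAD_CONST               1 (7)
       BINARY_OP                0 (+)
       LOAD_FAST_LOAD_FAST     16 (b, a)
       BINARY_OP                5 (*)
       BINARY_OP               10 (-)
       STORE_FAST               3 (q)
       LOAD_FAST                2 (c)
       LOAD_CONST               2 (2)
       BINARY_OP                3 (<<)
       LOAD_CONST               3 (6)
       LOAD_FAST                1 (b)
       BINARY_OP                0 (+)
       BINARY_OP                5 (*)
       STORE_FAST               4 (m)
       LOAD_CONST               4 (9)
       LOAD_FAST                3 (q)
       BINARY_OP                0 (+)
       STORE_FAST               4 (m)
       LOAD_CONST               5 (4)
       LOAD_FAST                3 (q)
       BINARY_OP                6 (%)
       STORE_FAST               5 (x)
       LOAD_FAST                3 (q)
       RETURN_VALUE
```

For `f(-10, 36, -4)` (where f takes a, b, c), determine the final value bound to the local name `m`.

366

LOAD_FAST a → push -10. Stack: [-10]
LOAD_CONST → push 7. Stack: [-10, 7]
BINARY_OP + → -10 + 7 = -3. Stack: [-3]
LOAD_FAST_LOAD_FAST b,a → push 36,-10. Stack: [-3, 36, -10]
BINARY_OP * → 36 * -10 = -360. Stack: [-3, -360]
BINARY_OP - → -3 - -360 = 357. Stack: [357]
STORE_FAST q → q=357. Stack: []
LOAD_FAST c → push -4. Stack: [-4]
LOAD_CONST → push 2. Stack: [-4, 2]
BINARY_OP << → -4 << 2 = -16. Stack: [-16]
LOAD_CONST → push 6. Stack: [-16, 6]
LOAD_FAST b → push 36. Stack: [-16, 6, 36]
BINARY_OP + → 6 + 36 = 42. Stack: [-16, 42]
BINARY_OP * → -16 * 42 = -672. Stack: [-672]
STORE_FAST m → m=-672. Stack: []
LOAD_CONST → push 9. Stack: [9]
LOAD_FAST q → push 357. Stack: [9, 357]
BINARY_OP + → 9 + 357 = 366. Stack: [366]
STORE_FAST m → m=366. Stack: []
LOAD_CONST → push 4. Stack: [4]
LOAD_FAST q → push 357. Stack: [4, 357]
BINARY_OP % → 4 % 357 = 4. Stack: [4]
STORE_FAST x → x=4. Stack: []
LOAD_FAST q → push 357. Stack: [357]
RETURN_VALUE → return 357.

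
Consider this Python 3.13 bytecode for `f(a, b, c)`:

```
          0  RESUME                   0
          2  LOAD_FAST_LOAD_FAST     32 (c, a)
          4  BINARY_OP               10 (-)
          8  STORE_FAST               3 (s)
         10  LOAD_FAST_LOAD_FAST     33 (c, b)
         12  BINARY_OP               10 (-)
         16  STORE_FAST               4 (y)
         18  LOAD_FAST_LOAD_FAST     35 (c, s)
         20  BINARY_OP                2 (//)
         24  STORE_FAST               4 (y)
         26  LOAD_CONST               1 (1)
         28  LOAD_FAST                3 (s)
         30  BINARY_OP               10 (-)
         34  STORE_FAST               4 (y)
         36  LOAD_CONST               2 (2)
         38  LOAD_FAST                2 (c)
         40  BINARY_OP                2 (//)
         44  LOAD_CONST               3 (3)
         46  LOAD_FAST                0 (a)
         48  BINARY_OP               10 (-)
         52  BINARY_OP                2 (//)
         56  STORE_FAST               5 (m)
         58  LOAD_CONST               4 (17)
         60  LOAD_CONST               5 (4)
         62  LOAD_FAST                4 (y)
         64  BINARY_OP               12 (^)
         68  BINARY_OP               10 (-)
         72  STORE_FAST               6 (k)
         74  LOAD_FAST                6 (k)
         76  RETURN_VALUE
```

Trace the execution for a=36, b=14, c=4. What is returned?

-20

LOAD_FAST_LOAD_FAST c,a → push 4,36. Stack: [4, 36]
BINARY_OP - → 4 - 36 = -32. Stack: [-32]
STORE_FAST s → s=-32. Stack: []
LOAD_FAST_LOAD_FAST c,b → push 4,14. Stack: [4, 14]
BINARY_OP - → 4 - 14 = -10. Stack: [-10]
STORE_FAST y → y=-10. Stack: []
LOAD_FAST_LOAD_FAST c,s → push 4,-32. Stack: [4, -32]
BINARY_OP // → 4 // -32 = -1. Stack: [-1]
STORE_FAST y → y=-1. Stack: []
LOAD_CONST → push 1. Stack: [1]
LOAD_FAST s → push -32. Stack: [1, -32]
BINARY_OP - → 1 - -32 = 33. Stack: [33]
STORE_FAST y → y=33. Stack: []
LOAD_CONST → push 2. Stack: [2]
LOAD_FAST c → push 4. Stack: [2, 4]
BINARY_OP // → 2 // 4 = 0. Stack: [0]
LOAD_CONST → push 3. Stack: [0, 3]
LOAD_FAST a → push 36. Stack: [0, 3, 36]
BINARY_OP - → 3 - 36 = -33. Stack: [0, -33]
BINARY_OP // → 0 // -33 = 0. Stack: [0]
STORE_FAST m → m=0. Stack: []
LOAD_CONST → push 17. Stack: [17]
LOAD_CONST → push 4. Stack: [17, 4]
LOAD_FAST y → push 33. Stack: [17, 4, 33]
BINARY_OP ^ → 4 ^ 33 = 37. Stack: [17, 37]
BINARY_OP - → 17 - 37 = -20. Stack: [-20]
STORE_FAST k → k=-20. Stack: []
LOAD_FAST k → push -20. Stack: [-20]
RETURN_VALUE → return -20.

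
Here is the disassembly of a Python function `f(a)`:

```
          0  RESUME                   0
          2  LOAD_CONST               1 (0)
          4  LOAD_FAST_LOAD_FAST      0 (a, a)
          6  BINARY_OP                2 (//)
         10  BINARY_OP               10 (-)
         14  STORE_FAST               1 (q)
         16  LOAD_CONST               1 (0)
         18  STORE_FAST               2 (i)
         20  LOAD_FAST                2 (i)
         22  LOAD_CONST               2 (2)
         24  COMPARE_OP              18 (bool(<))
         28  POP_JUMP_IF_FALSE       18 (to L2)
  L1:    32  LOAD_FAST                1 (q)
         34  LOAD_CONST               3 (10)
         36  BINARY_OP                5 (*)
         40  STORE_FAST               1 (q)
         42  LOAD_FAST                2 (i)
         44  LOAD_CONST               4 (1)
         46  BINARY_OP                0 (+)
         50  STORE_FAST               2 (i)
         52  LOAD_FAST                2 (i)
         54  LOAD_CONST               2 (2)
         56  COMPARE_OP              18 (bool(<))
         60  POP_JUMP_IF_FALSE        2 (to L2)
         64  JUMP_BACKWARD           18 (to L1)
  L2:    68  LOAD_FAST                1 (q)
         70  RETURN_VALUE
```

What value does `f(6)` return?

LOAD_CONST → push 0. Stack: [0]
LOAD_FAST_LOAD_FAST a,a → push 6,6. Stack: [0, 6, 6]
BINARY_OP // → 6 // 6 = 1. Stack: [0, 1]
BINARY_OP - → 0 - 1 = -1. Stack: [-1]
STORE_FAST q → q=-1. Stack: []
LOAD_CONST → push 0. Stack: [0]
STORE_FAST i → i=0. Stack: []
LOAD_FAST i → push 0. Stack: [0]
LOAD_CONST → push 2. Stack: [0, 2]
COMPARE_OP bool(<) → 0 vs 2 = True. Stack: [True]
POP_JUMP_IF_FALSE → pop True; no jump. Stack: []
LOAD_FAST q → push -1. Stack: [-1]
LOAD_CONST → push 10. Stack: [-1, 10]
BINARY_OP * → -1 * 10 = -10. Stack: [-10]
STORE_FAST q → q=-10. Stack: []
LOAD_FAST i → push 0. Stack: [0]
LOAD_CONST → push 1. Stack: [0, 1]
BINARY_OP + → 0 + 1 = 1. Stack: [1]
STORE_FAST i → i=1. Stack: []
LOAD_FAST i → push 1. Stack: [1]
LOAD_CONST → push 2. Stack: [1, 2]
COMPARE_OP bool(<) → 1 vs 2 = True. Stack: [True]
POP_JUMP_IF_FALSE → pop True; no jump. Stack: []
LOAD_FAST q → push -10. Stack: [-10]
LOAD_CONST → push 10. Stack: [-10, 10]
BINARY_OP * → -10 * 10 = -100. Stack: [-100]
STORE_FAST q → q=-100. Stack: []
LOAD_FAST i → push 1. Stack: [1]
LOAD_CONST → push 1. Stack: [1, 1]
BINARY_OP + → 1 + 1 = 2. Stack: [2]
STORE_FAST i → i=2. Stack: []
LOAD_FAST i → push 2. Stack: [2]
LOAD_CONST → push 2. Stack: [2, 2]
COMPARE_OP bool(<) → 2 vs 2 = False. Stack: [False]
POP_JUMP_IF_FALSE → pop False; jump. Stack: []
LOAD_FAST q → push -100. Stack: [-100]
RETURN_VALUE → return -100.

-100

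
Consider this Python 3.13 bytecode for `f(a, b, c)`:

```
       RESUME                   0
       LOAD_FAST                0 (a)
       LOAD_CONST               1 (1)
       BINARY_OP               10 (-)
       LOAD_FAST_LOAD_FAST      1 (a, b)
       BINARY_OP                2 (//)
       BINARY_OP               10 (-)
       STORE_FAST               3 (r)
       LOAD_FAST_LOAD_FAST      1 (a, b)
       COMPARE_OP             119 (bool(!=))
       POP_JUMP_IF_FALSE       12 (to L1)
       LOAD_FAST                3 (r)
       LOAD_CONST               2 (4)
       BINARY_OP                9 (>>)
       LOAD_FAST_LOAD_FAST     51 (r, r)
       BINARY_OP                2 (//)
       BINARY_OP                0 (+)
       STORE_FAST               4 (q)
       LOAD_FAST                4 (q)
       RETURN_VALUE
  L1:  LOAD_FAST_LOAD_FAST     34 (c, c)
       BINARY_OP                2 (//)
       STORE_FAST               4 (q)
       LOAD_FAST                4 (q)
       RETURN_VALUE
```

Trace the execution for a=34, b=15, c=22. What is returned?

2

LOAD_FAST a → push 34. Stack: [34]
LOAD_CONST → push 1. Stack: [34, 1]
BINARY_OP - → 34 - 1 = 33. Stack: [33]
LOAD_FAST_LOAD_FAST a,b → push 34,15. Stack: [33, 34, 15]
BINARY_OP // → 34 // 15 = 2. Stack: [33, 2]
BINARY_OP - → 33 - 2 = 31. Stack: [31]
STORE_FAST r → r=31. Stack: []
LOAD_FAST_LOAD_FAST a,b → push 34,15. Stack: [34, 15]
COMPARE_OP bool(!=) → 34 vs 15 = True. Stack: [True]
POP_JUMP_IF_FALSE → pop True; no jump. Stack: []
LOAD_FAST r → push 31. Stack: [31]
LOAD_CONST → push 4. Stack: [31, 4]
BINARY_OP >> → 31 >> 4 = 1. Stack: [1]
LOAD_FAST_LOAD_FAST r,r → push 31,31. Stack: [1, 31, 31]
BINARY_OP // → 31 // 31 = 1. Stack: [1, 1]
BINARY_OP + → 1 + 1 = 2. Stack: [2]
STORE_FAST q → q=2. Stack: []
LOAD_FAST q → push 2. Stack: [2]
RETURN_VALUE → return 2.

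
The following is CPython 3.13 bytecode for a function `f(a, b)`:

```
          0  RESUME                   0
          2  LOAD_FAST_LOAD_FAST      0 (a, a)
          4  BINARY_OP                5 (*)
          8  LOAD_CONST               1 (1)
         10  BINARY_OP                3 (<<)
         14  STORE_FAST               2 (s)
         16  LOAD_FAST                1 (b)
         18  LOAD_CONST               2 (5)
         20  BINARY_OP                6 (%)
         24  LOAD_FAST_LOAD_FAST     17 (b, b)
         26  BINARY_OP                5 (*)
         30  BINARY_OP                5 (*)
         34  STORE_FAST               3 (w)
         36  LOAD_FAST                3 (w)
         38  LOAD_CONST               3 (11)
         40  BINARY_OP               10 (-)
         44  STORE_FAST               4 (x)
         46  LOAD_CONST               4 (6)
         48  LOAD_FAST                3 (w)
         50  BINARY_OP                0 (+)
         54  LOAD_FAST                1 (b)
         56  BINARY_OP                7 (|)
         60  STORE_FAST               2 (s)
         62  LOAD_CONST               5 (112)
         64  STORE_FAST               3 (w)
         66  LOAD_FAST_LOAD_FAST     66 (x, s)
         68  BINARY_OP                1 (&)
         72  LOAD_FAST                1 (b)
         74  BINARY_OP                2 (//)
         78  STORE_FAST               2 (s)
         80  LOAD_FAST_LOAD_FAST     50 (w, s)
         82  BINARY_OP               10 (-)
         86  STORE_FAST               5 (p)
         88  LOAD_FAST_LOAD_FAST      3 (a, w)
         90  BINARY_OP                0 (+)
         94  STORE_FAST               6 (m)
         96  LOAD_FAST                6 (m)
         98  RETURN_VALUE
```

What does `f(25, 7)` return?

137

LOAD_FAST_LOAD_FAST a,a → push 25,25. Stack: [25, 25]
BINARY_OP * → 25 * 25 = 625. Stack: [625]
LOAD_CONST → push 1. Stack: [625, 1]
BINARY_OP << → 625 << 1 = 1250. Stack: [1250]
STORE_FAST s → s=1250. Stack: []
LOAD_FAST b → push 7. Stack: [7]
LOAD_CONST → push 5. Stack: [7, 5]
BINARY_OP % → 7 % 5 = 2. Stack: [2]
LOAD_FAST_LOAD_FAST b,b → push 7,7. Stack: [2, 7, 7]
BINARY_OP * → 7 * 7 = 49. Stack: [2, 49]
BINARY_OP * → 2 * 49 = 98. Stack: [98]
STORE_FAST w → w=98. Stack: []
LOAD_FAST w → push 98. Stack: [98]
LOAD_CONST → push 11. Stack: [98, 11]
BINARY_OP - → 98 - 11 = 87. Stack: [87]
STORE_FAST x → x=87. Stack: []
LOAD_CONST → push 6. Stack: [6]
LOAD_FAST w → push 98. Stack: [6, 98]
BINARY_OP + → 6 + 98 = 104. Stack: [104]
LOAD_FAST b → push 7. Stack: [104, 7]
BINARY_OP | → 104 | 7 = 111. Stack: [111]
STORE_FAST s → s=111. Stack: []
LOAD_CONST → push 112. Stack: [112]
STORE_FAST w → w=112. Stack: []
LOAD_FAST_LOAD_FAST x,s → push 87,111. Stack: [87, 111]
BINARY_OP & → 87 & 111 = 71. Stack: [71]
LOAD_FAST b → push 7. Stack: [71, 7]
BINARY_OP // → 71 // 7 = 10. Stack: [10]
STORE_FAST s → s=10. Stack: []
LOAD_FAST_LOAD_FAST w,s → push 112,10. Stack: [112, 10]
BINARY_OP - → 112 - 10 = 102. Stack: [102]
STORE_FAST p → p=102. Stack: []
LOAD_FAST_LOAD_FAST a,w → push 25,112. Stack: [25, 112]
BINARY_OP + → 25 + 112 = 137. Stack: [137]
STORE_FAST m → m=137. Stack: []
LOAD_FAST m → push 137. Stack: [137]
RETURN_VALUE → return 137.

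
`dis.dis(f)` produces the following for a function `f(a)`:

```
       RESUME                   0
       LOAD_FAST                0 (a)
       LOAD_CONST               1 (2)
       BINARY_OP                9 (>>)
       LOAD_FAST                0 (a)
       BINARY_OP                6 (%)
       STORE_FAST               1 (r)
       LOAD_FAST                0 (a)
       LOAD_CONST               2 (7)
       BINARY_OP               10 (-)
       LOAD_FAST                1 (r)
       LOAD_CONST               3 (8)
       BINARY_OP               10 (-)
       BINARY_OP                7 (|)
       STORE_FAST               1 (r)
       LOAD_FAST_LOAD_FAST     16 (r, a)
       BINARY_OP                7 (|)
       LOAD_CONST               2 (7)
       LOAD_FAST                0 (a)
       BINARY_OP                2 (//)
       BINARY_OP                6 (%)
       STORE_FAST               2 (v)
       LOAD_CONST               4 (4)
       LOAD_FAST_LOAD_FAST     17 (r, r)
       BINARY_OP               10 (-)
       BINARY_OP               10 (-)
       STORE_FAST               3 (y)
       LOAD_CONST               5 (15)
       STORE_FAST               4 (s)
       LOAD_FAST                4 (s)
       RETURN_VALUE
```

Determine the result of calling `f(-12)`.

15

LOAD_FAST a → push -12. Stack: [-12]
LOAD_CONST → push 2. Stack: [-12, 2]
BINARY_OP >> → -12 >> 2 = -3. Stack: [-3]
LOAD_FAST a → push -12. Stack: [-3, -12]
BINARY_OP % → -3 % -12 = -3. Stack: [-3]
STORE_FAST r → r=-3. Stack: []
LOAD_FAST a → push -12. Stack: [-12]
LOAD_CONST → push 7. Stack: [-12, 7]
BINARY_OP - → -12 - 7 = -19. Stack: [-19]
LOAD_FAST r → push -3. Stack: [-19, -3]
LOAD_CONST → push 8. Stack: [-19, -3, 8]
BINARY_OP - → -3 - 8 = -11. Stack: [-19, -11]
BINARY_OP | → -19 | -11 = -3. Stack: [-3]
STORE_FAST r → r=-3. Stack: []
LOAD_FAST_LOAD_FAST r,a → push -3,-12. Stack: [-3, -12]
BINARY_OP | → -3 | -12 = -3. Stack: [-3]
LOAD_CONST → push 7. Stack: [-3, 7]
LOAD_FAST a → push -12. Stack: [-3, 7, -12]
BINARY_OP // → 7 // -12 = -1. Stack: [-3, -1]
BINARY_OP % → -3 % -1 = 0. Stack: [0]
STORE_FAST v → v=0. Stack: []
LOAD_CONST → push 4. Stack: [4]
LOAD_FAST_LOAD_FAST r,r → push -3,-3. Stack: [4, -3, -3]
BINARY_OP - → -3 - -3 = 0. Stack: [4, 0]
BINARY_OP - → 4 - 0 = 4. Stack: [4]
STORE_FAST y → y=4. Stack: []
LOAD_CONST → push 15. Stack: [15]
STORE_FAST s → s=15. Stack: []
LOAD_FAST s → push 15. Stack: [15]
RETURN_VALUE → return 15.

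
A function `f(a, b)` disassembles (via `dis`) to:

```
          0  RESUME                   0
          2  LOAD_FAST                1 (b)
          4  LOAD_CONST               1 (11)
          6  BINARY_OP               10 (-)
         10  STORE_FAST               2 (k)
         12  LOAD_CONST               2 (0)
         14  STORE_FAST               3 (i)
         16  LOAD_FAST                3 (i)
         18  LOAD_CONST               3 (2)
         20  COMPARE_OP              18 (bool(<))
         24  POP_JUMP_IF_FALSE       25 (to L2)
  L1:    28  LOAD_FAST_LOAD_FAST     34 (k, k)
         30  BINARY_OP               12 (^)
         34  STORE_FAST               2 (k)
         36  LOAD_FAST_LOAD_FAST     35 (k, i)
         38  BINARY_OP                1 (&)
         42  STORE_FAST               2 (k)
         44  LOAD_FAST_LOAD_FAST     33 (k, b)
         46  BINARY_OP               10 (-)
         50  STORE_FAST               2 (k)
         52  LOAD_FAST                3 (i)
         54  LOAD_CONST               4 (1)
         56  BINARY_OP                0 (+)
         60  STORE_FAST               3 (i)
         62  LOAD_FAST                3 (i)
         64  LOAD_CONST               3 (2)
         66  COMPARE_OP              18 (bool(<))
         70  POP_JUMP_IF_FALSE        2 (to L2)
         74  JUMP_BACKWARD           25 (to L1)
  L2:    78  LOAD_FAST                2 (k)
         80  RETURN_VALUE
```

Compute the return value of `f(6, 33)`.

-33

LOAD_FAST b → push 33. Stack: [33]
LOAD_CONST → push 11. Stack: [33, 11]
BINARY_OP - → 33 - 11 = 22. Stack: [22]
STORE_FAST k → k=22. Stack: []
LOAD_CONST → push 0. Stack: [0]
STORE_FAST i → i=0. Stack: []
LOAD_FAST i → push 0. Stack: [0]
LOAD_CONST → push 2. Stack: [0, 2]
COMPARE_OP bool(<) → 0 vs 2 = True. Stack: [True]
POP_JUMP_IF_FALSE → pop True; no jump. Stack: []
LOAD_FAST_LOAD_FAST k,k → push 22,22. Stack: [22, 22]
BINARY_OP ^ → 22 ^ 22 = 0. Stack: [0]
STORE_FAST k → k=0. Stack: []
LOAD_FAST_LOAD_FAST k,i → push 0,0. Stack: [0, 0]
BINARY_OP & → 0 & 0 = 0. Stack: [0]
STORE_FAST k → k=0. Stack: []
LOAD_FAST_LOAD_FAST k,b → push 0,33. Stack: [0, 33]
BINARY_OP - → 0 - 33 = -33. Stack: [-33]
STORE_FAST k → k=-33. Stack: []
LOAD_FAST i → push 0. Stack: [0]
LOAD_CONST → push 1. Stack: [0, 1]
BINARY_OP + → 0 + 1 = 1. Stack: [1]
STORE_FAST i → i=1. Stack: []
LOAD_FAST i → push 1. Stack: [1]
LOAD_CONST → push 2. Stack: [1, 2]
COMPARE_OP bool(<) → 1 vs 2 = True. Stack: [True]
POP_JUMP_IF_FALSE → pop True; no jump. Stack: []
LOAD_FAST_LOAD_FAST k,k → push -33,-33. Stack: [-33, -33]
BINARY_OP ^ → -33 ^ -33 = 0. Stack: [0]
STORE_FAST k → k=0. Stack: []
LOAD_FAST_LOAD_FAST k,i → push 0,1. Stack: [0, 1]
BINARY_OP & → 0 & 1 = 0. Stack: [0]
STORE_FAST k → k=0. Stack: []
LOAD_FAST_LOAD_FAST k,b → push 0,33. Stack: [0, 33]
BINARY_OP - → 0 - 33 = -33. Stack: [-33]
STORE_FAST k → k=-33. Stack: []
LOAD_FAST i → push 1. Stack: [1]
LOAD_CONST → push 1. Stack: [1, 1]
BINARY_OP + → 1 + 1 = 2. Stack: [2]
STORE_FAST i → i=2. Stack: []
LOAD_FAST i → push 2. Stack: [2]
LOAD_CONST → push 2. Stack: [2, 2]
COMPARE_OP bool(<) → 2 vs 2 = False. Stack: [False]
POP_JUMP_IF_FALSE → pop False; jump. Stack: []
LOAD_FAST k → push -33. Stack: [-33]
RETURN_VALUE → return -33.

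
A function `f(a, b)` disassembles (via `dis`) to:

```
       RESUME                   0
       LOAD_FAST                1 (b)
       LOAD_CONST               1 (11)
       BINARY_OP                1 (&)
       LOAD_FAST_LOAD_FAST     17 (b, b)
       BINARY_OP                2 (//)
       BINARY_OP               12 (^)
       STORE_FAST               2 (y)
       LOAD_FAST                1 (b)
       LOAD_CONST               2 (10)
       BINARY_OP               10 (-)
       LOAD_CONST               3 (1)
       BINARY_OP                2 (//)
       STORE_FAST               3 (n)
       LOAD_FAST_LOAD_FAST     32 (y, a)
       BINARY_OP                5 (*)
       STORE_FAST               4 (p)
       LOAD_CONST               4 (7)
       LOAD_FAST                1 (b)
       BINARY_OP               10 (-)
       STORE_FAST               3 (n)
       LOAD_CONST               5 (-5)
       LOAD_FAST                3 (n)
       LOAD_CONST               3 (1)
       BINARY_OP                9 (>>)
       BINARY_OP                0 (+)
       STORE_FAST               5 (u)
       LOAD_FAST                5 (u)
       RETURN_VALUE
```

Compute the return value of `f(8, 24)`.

-14

LOAD_FAST b → push 24. Stack: [24]
LOAD_CONST → push 11. Stack: [24, 11]
BINARY_OP & → 24 & 11 = 8. Stack: [8]
LOAD_FAST_LOAD_FAST b,b → push 24,24. Stack: [8, 24, 24]
BINARY_OP // → 24 // 24 = 1. Stack: [8, 1]
BINARY_OP ^ → 8 ^ 1 = 9. Stack: [9]
STORE_FAST y → y=9. Stack: []
LOAD_FAST b → push 24. Stack: [24]
LOAD_CONST → push 10. Stack: [24, 10]
BINARY_OP - → 24 - 10 = 14. Stack: [14]
LOAD_CONST → push 1. Stack: [14, 1]
BINARY_OP // → 14 // 1 = 14. Stack: [14]
STORE_FAST n → n=14. Stack: []
LOAD_FAST_LOAD_FAST y,a → push 9,8. Stack: [9, 8]
BINARY_OP * → 9 * 8 = 72. Stack: [72]
STORE_FAST p → p=72. Stack: []
LOAD_CONST → push 7. Stack: [7]
LOAD_FAST b → push 24. Stack: [7, 24]
BINARY_OP - → 7 - 24 = -17. Stack: [-17]
STORE_FAST n → n=-17. Stack: []
LOAD_CONST → push -5. Stack: [-5]
LOAD_FAST n → push -17. Stack: [-5, -17]
LOAD_CONST → push 1. Stack: [-5, -17, 1]
BINARY_OP >> → -17 >> 1 = -9. Stack: [-5, -9]
BINARY_OP + → -5 + -9 = -14. Stack: [-14]
STORE_FAST u → u=-14. Stack: []
LOAD_FAST u → push -14. Stack: [-14]
RETURN_VALUE → return -14.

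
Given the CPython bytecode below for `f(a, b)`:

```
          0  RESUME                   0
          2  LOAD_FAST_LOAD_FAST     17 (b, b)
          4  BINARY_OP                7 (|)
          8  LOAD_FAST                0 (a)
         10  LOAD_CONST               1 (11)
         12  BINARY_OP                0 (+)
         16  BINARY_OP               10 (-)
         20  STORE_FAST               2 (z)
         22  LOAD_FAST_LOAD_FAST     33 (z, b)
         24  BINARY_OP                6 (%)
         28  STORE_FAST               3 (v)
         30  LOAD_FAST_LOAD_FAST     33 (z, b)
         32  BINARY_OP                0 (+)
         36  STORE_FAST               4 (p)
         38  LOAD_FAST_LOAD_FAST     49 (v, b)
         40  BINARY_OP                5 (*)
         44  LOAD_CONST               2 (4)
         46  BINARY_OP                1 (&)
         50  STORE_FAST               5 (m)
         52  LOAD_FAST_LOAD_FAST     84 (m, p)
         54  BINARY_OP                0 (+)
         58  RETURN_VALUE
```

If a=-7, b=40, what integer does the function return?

76

LOAD_FAST_LOAD_FAST b,b → push 40,40. Stack: [40, 40]
BINARY_OP | → 40 | 40 = 40. Stack: [40]
LOAD_FAST a → push -7. Stack: [40, -7]
LOAD_CONST → push 11. Stack: [40, -7, 11]
BINARY_OP + → -7 + 11 = 4. Stack: [40, 4]
BINARY_OP - → 40 - 4 = 36. Stack: [36]
STORE_FAST z → z=36. Stack: []
LOAD_FAST_LOAD_FAST z,b → push 36,40. Stack: [36, 40]
BINARY_OP % → 36 % 40 = 36. Stack: [36]
STORE_FAST v → v=36. Stack: []
LOAD_FAST_LOAD_FAST z,b → push 36,40. Stack: [36, 40]
BINARY_OP + → 36 + 40 = 76. Stack: [76]
STORE_FAST p → p=76. Stack: []
LOAD_FAST_LOAD_FAST v,b → push 36,40. Stack: [36, 40]
BINARY_OP * → 36 * 40 = 1440. Stack: [1440]
LOAD_CONST → push 4. Stack: [1440, 4]
BINARY_OP & → 1440 & 4 = 0. Stack: [0]
STORE_FAST m → m=0. Stack: []
LOAD_FAST_LOAD_FAST m,p → push 0,76. Stack: [0, 76]
BINARY_OP + → 0 + 76 = 76. Stack: [76]
RETURN_VALUE → return 76.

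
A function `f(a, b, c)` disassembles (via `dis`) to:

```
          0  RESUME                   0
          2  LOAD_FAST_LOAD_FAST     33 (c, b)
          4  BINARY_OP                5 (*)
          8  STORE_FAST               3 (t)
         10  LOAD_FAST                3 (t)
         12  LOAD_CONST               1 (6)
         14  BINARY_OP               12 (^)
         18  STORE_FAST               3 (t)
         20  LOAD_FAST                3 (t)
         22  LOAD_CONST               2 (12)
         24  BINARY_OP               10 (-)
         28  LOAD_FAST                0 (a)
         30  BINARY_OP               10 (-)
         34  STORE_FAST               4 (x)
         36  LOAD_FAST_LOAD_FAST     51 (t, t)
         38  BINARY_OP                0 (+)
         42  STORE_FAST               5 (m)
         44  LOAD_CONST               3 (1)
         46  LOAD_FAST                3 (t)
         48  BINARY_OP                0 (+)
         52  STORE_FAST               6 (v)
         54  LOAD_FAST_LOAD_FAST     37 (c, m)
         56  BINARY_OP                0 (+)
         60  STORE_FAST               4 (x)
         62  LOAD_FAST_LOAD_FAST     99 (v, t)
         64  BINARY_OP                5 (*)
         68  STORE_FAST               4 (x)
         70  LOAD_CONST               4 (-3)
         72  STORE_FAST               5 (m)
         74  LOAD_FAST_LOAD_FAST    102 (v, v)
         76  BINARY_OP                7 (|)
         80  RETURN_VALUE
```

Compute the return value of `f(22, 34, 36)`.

LOAD_FAST_LOAD_FAST c,b → push 36,34. Stack: [36, 34]
BINARY_OP * → 36 * 34 = 1224. Stack: [1224]
STORE_FAST t → t=1224. Stack: []
LOAD_FAST t → push 1224. Stack: [1224]
LOAD_CONST → push 6. Stack: [1224, 6]
BINARY_OP ^ → 1224 ^ 6 = 1230. Stack: [1230]
STORE_FAST t → t=1230. Stack: []
LOAD_FAST t → push 1230. Stack: [1230]
LOAD_CONST → push 12. Stack: [1230, 12]
BINARY_OP - → 1230 - 12 = 1218. Stack: [1218]
LOAD_FAST a → push 22. Stack: [1218, 22]
BINARY_OP - → 1218 - 22 = 1196. Stack: [1196]
STORE_FAST x → x=1196. Stack: []
LOAD_FAST_LOAD_FAST t,t → push 1230,1230. Stack: [1230, 1230]
BINARY_OP + → 1230 + 1230 = 2460. Stack: [2460]
STORE_FAST m → m=2460. Stack: []
LOAD_CONST → push 1. Stack: [1]
LOAD_FAST t → push 1230. Stack: [1, 1230]
BINARY_OP + → 1 + 1230 = 1231. Stack: [1231]
STORE_FAST v → v=1231. Stack: []
LOAD_FAST_LOAD_FAST c,m → push 36,2460. Stack: [36, 2460]
BINARY_OP + → 36 + 2460 = 2496. Stack: [2496]
STORE_FAST x → x=2496. Stack: []
LOAD_FAST_LOAD_FAST v,t → push 1231,1230. Stack: [1231, 1230]
BINARY_OP * → 1231 * 1230 = 1514130. Stack: [1514130]
STORE_FAST x → x=1514130. Stack: []
LOAD_CONST → push -3. Stack: [-3]
STORE_FAST m → m=-3. Stack: []
LOAD_FAST_LOAD_FAST v,v → push 1231,1231. Stack: [1231, 1231]
BINARY_OP | → 1231 | 1231 = 1231. Stack: [1231]
RETURN_VALUE → return 1231.

1231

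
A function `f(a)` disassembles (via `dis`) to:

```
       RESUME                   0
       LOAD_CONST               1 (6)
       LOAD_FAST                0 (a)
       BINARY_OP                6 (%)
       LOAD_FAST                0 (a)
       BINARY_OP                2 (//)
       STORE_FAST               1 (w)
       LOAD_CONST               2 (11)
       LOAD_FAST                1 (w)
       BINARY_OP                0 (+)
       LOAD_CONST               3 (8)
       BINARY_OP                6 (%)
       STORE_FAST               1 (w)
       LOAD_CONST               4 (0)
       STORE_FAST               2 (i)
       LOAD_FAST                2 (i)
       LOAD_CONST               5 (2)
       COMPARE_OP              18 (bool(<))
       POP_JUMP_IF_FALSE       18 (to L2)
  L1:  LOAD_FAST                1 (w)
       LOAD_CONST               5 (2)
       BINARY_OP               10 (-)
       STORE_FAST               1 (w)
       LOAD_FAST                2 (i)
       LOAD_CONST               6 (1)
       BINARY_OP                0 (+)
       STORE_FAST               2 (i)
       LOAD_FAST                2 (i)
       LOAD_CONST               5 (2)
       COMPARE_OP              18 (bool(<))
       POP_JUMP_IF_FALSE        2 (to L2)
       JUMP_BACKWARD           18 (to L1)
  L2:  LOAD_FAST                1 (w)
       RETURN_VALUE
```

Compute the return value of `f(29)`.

-1

LOAD_CONST → push 6. Stack: [6]
LOAD_FAST a → push 29. Stack: [6, 29]
BINARY_OP % → 6 % 29 = 6. Stack: [6]
LOAD_FAST a → push 29. Stack: [6, 29]
BINARY_OP // → 6 // 29 = 0. Stack: [0]
STORE_FAST w → w=0. Stack: []
LOAD_CONST → push 11. Stack: [11]
LOAD_FAST w → push 0. Stack: [11, 0]
BINARY_OP + → 11 + 0 = 11. Stack: [11]
LOAD_CONST → push 8. Stack: [11, 8]
BINARY_OP % → 11 % 8 = 3. Stack: [3]
STORE_FAST w → w=3. Stack: []
LOAD_CONST → push 0. Stack: [0]
STORE_FAST i → i=0. Stack: []
LOAD_FAST i → push 0. Stack: [0]
LOAD_CONST → push 2. Stack: [0, 2]
COMPARE_OP bool(<) → 0 vs 2 = True. Stack: [True]
POP_JUMP_IF_FALSE → pop True; no jump. Stack: []
LOAD_FAST w → push 3. Stack: [3]
LOAD_CONST → push 2. Stack: [3, 2]
BINARY_OP - → 3 - 2 = 1. Stack: [1]
STORE_FAST w → w=1. Stack: []
LOAD_FAST i → push 0. Stack: [0]
LOAD_CONST → push 1. Stack: [0, 1]
BINARY_OP + → 0 + 1 = 1. Stack: [1]
STORE_FAST i → i=1. Stack: []
LOAD_FAST i → push 1. Stack: [1]
LOAD_CONST → push 2. Stack: [1, 2]
COMPARE_OP bool(<) → 1 vs 2 = True. Stack: [True]
POP_JUMP_IF_FALSE → pop True; no jump. Stack: []
LOAD_FAST w → push 1. Stack: [1]
LOAD_CONST → push 2. Stack: [1, 2]
BINARY_OP - → 1 - 2 = -1. Stack: [-1]
STORE_FAST w → w=-1. Stack: []
LOAD_FAST i → push 1. Stack: [1]
LOAD_CONST → push 1. Stack: [1, 1]
BINARY_OP + → 1 + 1 = 2. Stack: [2]
STORE_FAST i → i=2. Stack: []
LOAD_FAST i → push 2. Stack: [2]
LOAD_CONST → push 2. Stack: [2, 2]
COMPARE_OP bool(<) → 2 vs 2 = False. Stack: [False]
POP_JUMP_IF_FALSE → pop False; jump. Stack: []
LOAD_FAST w → push -1. Stack: [-1]
RETURN_VALUE → return -1.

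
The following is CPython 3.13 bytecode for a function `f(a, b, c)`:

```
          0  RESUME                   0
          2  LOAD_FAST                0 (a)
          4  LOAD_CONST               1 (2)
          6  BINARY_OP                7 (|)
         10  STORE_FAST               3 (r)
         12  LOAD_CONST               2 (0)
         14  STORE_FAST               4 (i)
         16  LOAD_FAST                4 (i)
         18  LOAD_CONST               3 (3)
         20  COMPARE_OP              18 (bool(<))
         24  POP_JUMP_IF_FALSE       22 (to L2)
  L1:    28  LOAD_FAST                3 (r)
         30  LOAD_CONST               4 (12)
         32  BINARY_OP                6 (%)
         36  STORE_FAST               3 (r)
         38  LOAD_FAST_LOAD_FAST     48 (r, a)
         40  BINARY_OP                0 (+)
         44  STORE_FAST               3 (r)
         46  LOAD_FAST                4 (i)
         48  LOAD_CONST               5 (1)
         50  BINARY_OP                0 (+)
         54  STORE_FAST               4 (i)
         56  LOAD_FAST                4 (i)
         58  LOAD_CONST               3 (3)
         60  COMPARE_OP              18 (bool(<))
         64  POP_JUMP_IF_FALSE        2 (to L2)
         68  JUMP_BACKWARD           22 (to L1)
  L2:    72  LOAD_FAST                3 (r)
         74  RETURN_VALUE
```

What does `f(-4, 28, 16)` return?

-2

LOAD_FAST a → push -4. Stack: [-4]
LOAD_CONST → push 2. Stack: [-4, 2]
BINARY_OP | → -4 | 2 = -2. Stack: [-2]
STORE_FAST r → r=-2. Stack: []
LOAD_CONST → push 0. Stack: [0]
STORE_FAST i → i=0. Stack: []
LOAD_FAST i → push 0. Stack: [0]
LOAD_CONST → push 3. Stack: [0, 3]
COMPARE_OP bool(<) → 0 vs 3 = True. Stack: [True]
POP_JUMP_IF_FALSE → pop True; no jump. Stack: []
LOAD_FAST r → push -2. Stack: [-2]
LOAD_CONST → push 12. Stack: [-2, 12]
BINARY_OP % → -2 % 12 = 10. Stack: [10]
STORE_FAST r → r=10. Stack: []
LOAD_FAST_LOAD_FAST r,a → push 10,-4. Stack: [10, -4]
BINARY_OP + → 10 + -4 = 6. Stack: [6]
STORE_FAST r → r=6. Stack: []
LOAD_FAST i → push 0. Stack: [0]
LOAD_CONST → push 1. Stack: [0, 1]
BINARY_OP + → 0 + 1 = 1. Stack: [1]
STORE_FAST i → i=1. Stack: []
LOAD_FAST i → push 1. Stack: [1]
LOAD_CONST → push 3. Stack: [1, 3]
COMPARE_OP bool(<) → 1 vs 3 = True. Stack: [True]
POP_JUMP_IF_FALSE → pop True; no jump. Stack: []
LOAD_FAST r → push 6. Stack: [6]
LOAD_CONST → push 12. Stack: [6, 12]
BINARY_OP % → 6 % 12 = 6. Stack: [6]
STORE_FAST r → r=6. Stack: []
LOAD_FAST_LOAD_FAST r,a → push 6,-4. Stack: [6, -4]
BINARY_OP + → 6 + -4 = 2. Stack: [2]
STORE_FAST r → r=2. Stack: []
LOAD_FAST i → push 1. Stack: [1]
LOAD_CONST → push 1. Stack: [1, 1]
BINARY_OP + → 1 + 1 = 2. Stack: [2]
STORE_FAST i → i=2. Stack: []
LOAD_FAST i → push 2. Stack: [2]
LOAD_CONST → push 3. Stack: [2, 3]
COMPARE_OP bool(<) → 2 vs 3 = True. Stack: [True]
POP_JUMP_IF_FALSE → pop True; no jump. Stack: []
LOAD_FAST r → push 2. Stack: [2]
LOAD_CONST → push 12. Stack: [2, 12]
BINARY_OP % → 2 % 12 = 2. Stack: [2]
STORE_FAST r → r=2. Stack: []
LOAD_FAST_LOAD_FAST r,a → push 2,-4. Stack: [2, -4]
BINARY_OP + → 2 + -4 = -2. Stack: [-2]
STORE_FAST r → r=-2. Stack: []
LOAD_FAST i → push 2. Stack: [2]
LOAD_CONST → push 1. Stack: [2, 1]
BINARY_OP + → 2 + 1 = 3. Stack: [3]
STORE_FAST i → i=3. Stack: []
LOAD_FAST i → push 3. Stack: [3]
LOAD_CONST → push 3. Stack: [3, 3]
COMPARE_OP bool(<) → 3 vs 3 = False. Stack: [False]
POP_JUMP_IF_FALSE → pop False; jump. Stack: []
LOAD_FAST r → push -2. Stack: [-2]
RETURN_VALUE → return -2.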